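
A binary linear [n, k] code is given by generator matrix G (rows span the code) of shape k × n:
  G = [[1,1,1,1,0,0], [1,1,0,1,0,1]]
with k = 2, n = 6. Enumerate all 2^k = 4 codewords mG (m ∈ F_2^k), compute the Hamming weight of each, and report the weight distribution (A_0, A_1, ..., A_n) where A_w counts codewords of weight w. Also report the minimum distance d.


Weight distribution: A_0 = 1, A_2 = 1, A_4 = 2. Minimum distance d = 2.

Enumerate all 2^2 = 4 messages m ∈ F_2^2.
For each, compute codeword c = mG in F_2^6, then tally its weight.
  m = 00 → c = 000000, weight = 0.
  m = 10 → c = 111100, weight = 4.
  m = 01 → c = 110101, weight = 4.
  m = 11 → c = 001001, weight = 2.
Tally weights:
  weight 0: 1 codewords.
  weight 2: 1 codewords.
  weight 4: 2 codewords.
Minimum distance d = smallest w > 0 with A_w > 0 = 2.
Sanity: Σ A_w = 4 = 2^2 = 4 ✓.


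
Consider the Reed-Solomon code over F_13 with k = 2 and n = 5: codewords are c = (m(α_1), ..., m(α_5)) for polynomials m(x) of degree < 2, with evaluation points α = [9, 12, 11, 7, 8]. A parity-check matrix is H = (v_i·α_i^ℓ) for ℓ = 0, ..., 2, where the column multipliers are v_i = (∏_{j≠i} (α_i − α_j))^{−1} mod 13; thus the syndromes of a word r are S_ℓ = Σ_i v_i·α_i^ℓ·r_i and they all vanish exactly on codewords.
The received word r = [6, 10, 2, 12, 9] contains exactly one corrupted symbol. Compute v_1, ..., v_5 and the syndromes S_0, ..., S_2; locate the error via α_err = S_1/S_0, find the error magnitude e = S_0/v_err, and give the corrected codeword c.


S = (1, 11, 4), error at position 3, error magnitude e = 2, c = [6, 10, 0, 12, 9].

Step 1: column multipliers v_i = (∏_{j≠i}(α_i − α_j))^{−1} mod 13.
  i = 1 (α = 9): (9−12)(9−11)(9−7)(9−8) = (−3)·(−2)·2·1 = 12 ≡ 12, so v_1 = 12^{−1} = 12 (mod 13).
  i = 2 (α = 12): (12−9)(12−11)(12−7)(12−8) = 3·1·5·4 = 60 ≡ 8, so v_2 = 8^{−1} = 5 (mod 13).
  i = 3 (α = 11): (11−9)(11−12)(11−7)(11−8) = 2·(−1)·4·3 = −24 ≡ 2, so v_3 = 2^{−1} = 7 (mod 13).
  i = 4 (α = 7): (7−9)(7−12)(7−11)(7−8) = (−2)·(−5)·(−4)·(−1) = 40 ≡ 1, so v_4 = 1^{−1} = 1 (mod 13).
  i = 5 (α = 8): (8−9)(8−12)(8−11)(8−7) = (−1)·(−4)·(−3)·1 = −12 ≡ 1, so v_5 = 1^{−1} = 1 (mod 13).
  v = [12, 5, 7, 1, 1].
Step 2: syndromes of r = [6, 10, 2, 12, 9] (all sums mod 13).
  S_0 = Σ v_i r_i = 12·6 + 5·10 + 7·2 + 1·12 + 1·9 = 157 ≡ 1.
  S_1 = Σ v_i α_i r_i = 12·9·6 + 5·12·10 + 7·11·2 + 1·7·12 + 1·8·9 = 1558 ≡ 11.
  α_i^2 mod 13 = [3, 1, 4, 10, 12].
  S_2 = Σ v_i α_i^2 r_i = 12·3·6 + 5·1·10 + 7·4·2 + 1·10·12 + 1·12·9 = 550 ≡ 4.
  S = (1, 11, 4) ≠ 0, so r is not a codeword (an error is present).
Step 3: locate the error. For a single error e at position i, S_ℓ = v_i·e·α_i^ℓ, so α_err = S_1/S_0.
  S_0^{−1} = 1^{−1} = 1 (mod 13), so α_err = 11·1 = 11 ≡ 11 = α_3. Error position i = 3.
  Consistency check: S_2/S_1 = 4·6 = 24 ≡ 11 = α_err ✓ (single-error assumption holds).
Step 4: error magnitude e = S_0/v_3 = S_0·∏_{j≠3}(α_3 − α_j) = 1·2 = 2 ≡ 2 (mod 13).
Step 5: correct position 3: c_3 = r_3 − e = 2 − 2 ≡ 0 (mod 13). Hence c = [6, 10, 0, 12, 9].
  Check: interpolating c through the α_i gives m(x) = 7 + 10·x (degree < 2) with m(α_i) = c_i for every i, so c is indeed a codeword.


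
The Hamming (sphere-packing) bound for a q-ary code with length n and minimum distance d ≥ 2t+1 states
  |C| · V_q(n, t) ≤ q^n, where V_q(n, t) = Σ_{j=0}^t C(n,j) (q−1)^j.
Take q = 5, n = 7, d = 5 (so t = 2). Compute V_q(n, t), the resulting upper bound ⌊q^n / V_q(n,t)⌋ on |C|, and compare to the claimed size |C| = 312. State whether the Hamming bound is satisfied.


V_q(n, t) = 365, q^n = 78125, Hamming bound = 214, |C| = 312 > bound (violated).

Step 1: Compute V_q(n, t) = Σ_{j=0}^2 C(n, j) (q−1)^j.
  j = 0: C(7,0)·(4)^0 = 1·1 = 1.
  j = 1: C(7,1)·(4)^1 = 7·4 = 28.
  j = 2: C(7,2)·(4)^2 = 21·16 = 336.
  V_q(n, t) = 1 + 28 + 336 = 365.
Step 2: q^n = 5^7 = 78125.
Step 3: Hamming bound ⌊q^n / V_q(n,t)⌋ = ⌊78125/365⌋ = 214.
Step 4: Compare |C| = 312 to 214: violated.
The claimed |C| lies above the Hamming bound, so no 5-ary code of length 7 with d ≥ 5 can have 312 codewords.


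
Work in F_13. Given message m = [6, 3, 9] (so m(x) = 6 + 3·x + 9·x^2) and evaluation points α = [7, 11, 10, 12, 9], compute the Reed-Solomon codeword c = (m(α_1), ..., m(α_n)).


c = [0, 10, 0, 12, 8]

Message polynomial: m(x) = 6 + 3·x + 9·x^2 (mod 13).
For each evaluation point α_i, compute m(α_i) mod 13:
  α_1 = 7: Horner steps 9 → 1 → 0, so m(7) = 0.
  α_2 = 11: Horner steps 9 → 11 → 10, so m(11) = 10.
  α_3 = 10: Horner steps 9 → 2 → 0, so m(10) = 0.
  α_4 = 12: Horner steps 9 → 7 → 12, so m(12) = 12.
  α_5 = 9: Horner steps 9 → 6 → 8, so m(9) = 8.
Codeword c = [0, 10, 0, 12, 8] ∈ F_13^5.


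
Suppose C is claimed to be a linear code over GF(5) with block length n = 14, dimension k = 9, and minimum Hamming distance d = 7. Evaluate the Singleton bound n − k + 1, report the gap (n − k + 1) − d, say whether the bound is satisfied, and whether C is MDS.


Singleton RHS = n − k + 1 = 6, slack = -1, bound violated (no such code; not MDS).

Singleton bound: d ≤ n − k + 1.
Here n = 14, k = 9, so n − k + 1 = 6.
Given d = 7, check d ≤ 6: NO.
Slack = (n − k + 1) − d = -1.
The slack is negative: d = 7 exceeds n − k + 1 = 6 by 1, so the Singleton bound is violated and no linear [14, 9, 7]_5 code can exist. In particular it is not MDS (MDS requires d = n − k + 1 exactly).
Description: the claimed parameters are [14, 9, 7]_5; such a code would be impossible (violates the Singleton bound).


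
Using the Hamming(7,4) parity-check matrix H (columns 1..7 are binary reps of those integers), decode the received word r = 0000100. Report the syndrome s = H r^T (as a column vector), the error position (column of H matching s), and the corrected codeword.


s = (1, 0, 1)^T, error position = 5, corrected codeword c = 0000000

Compute s = H r^T mod 2 one row at a time:
  s_1 = 0 + 1 + 0 + 0 = 1 ≡ 1 (mod 2).
  s_2 = 0 + 0 + 0 + 0 = 0 ≡ 0 (mod 2).
  s_3 = 0 + 0 + 1 + 0 = 1 ≡ 1 (mod 2).
s = (1, 0, 1)^T — this equals column 5 of H (binary 101), so error is at position 5.
Correct: flip bit 5 of r = 0000100 to get c = 0000000.


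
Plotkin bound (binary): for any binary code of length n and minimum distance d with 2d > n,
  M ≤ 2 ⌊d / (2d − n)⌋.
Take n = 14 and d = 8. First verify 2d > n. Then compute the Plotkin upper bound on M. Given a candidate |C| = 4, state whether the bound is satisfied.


Plotkin bound M ≤ 8; given |C| = 4 ≤ bound (satisfied).

Check applicability: 2d = 16, n = 14.
2d − n = 2 > 0, so Plotkin applies.
Compute d/(2d−n) = 8/2 ≈ 4.0000.
⌊d/(2d−n)⌋ = 4.
Plotkin bound: M ≤ 2·4 = 8.
Given |C| = 4, check: satisfied.
This |C| is below the Plotkin bound.


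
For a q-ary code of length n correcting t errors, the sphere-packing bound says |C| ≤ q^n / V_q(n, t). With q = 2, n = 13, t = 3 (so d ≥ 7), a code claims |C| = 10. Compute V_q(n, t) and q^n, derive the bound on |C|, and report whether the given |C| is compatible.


V_q(n, t) = 378, q^n = 8192, Hamming bound = 21, |C| = 10 ≤ bound (satisfied).

Step 1: Compute V_q(n, t) = Σ_{j=0}^3 C(n, j) (q−1)^j.
  j = 0: C(13,0)·(1)^0 = 1·1 = 1.
  j = 1: C(13,1)·(1)^1 = 13·1 = 13.
  j = 2: C(13,2)·(1)^2 = 78·1 = 78.
  j = 3: C(13,3)·(1)^3 = 286·1 = 286.
  V_q(n, t) = 1 + 13 + 78 + 286 = 378.
Step 2: q^n = 2^13 = 8192.
Step 3: Hamming bound ⌊q^n / V_q(n,t)⌋ = ⌊8192/378⌋ = 21.
Step 4: Compare |C| = 10 to 21: satisfied.
The claimed |C| lies below the Hamming bound.


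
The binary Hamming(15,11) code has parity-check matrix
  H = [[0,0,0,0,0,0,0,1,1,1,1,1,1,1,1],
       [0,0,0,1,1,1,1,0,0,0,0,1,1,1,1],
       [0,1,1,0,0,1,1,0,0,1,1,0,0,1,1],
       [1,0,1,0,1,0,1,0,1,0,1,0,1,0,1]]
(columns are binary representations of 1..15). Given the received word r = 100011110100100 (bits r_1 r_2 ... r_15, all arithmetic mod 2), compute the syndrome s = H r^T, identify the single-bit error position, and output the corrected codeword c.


s = (1, 0, 1, 0)^T, error position = 10, corrected codeword c = 100011110000100

Compute s = H r^T mod 2 one row at a time:
  s_1 = 1 + 0 + 1 + 0 + 0 + 1 + 0 + 0 = 3 ≡ 1 (mod 2).
  s_2 = 0 + 1 + 1 + 1 + 0 + 1 + 0 + 0 = 4 ≡ 0 (mod 2).
  s_3 = 0 + 0 + 1 + 1 + 1 + 0 + 0 + 0 = 3 ≡ 1 (mod 2).
  s_4 = 1 + 0 + 1 + 1 + 0 + 0 + 1 + 0 = 4 ≡ 0 (mod 2).
s = (1, 0, 1, 0)^T — this equals column 10 of H (binary 1010), so error is at position 10.
Correct: flip bit 10 of r = 100011110100100 to get c = 100011110000100.


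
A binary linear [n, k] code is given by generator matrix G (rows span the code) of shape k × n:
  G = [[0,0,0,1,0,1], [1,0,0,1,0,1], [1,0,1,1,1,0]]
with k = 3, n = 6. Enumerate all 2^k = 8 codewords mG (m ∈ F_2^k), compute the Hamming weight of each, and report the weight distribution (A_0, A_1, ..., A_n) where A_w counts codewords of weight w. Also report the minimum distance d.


Weight distribution: A_0 = 1, A_1 = 1, A_2 = 1, A_3 = 3, A_4 = 2. Minimum distance d = 1.

Enumerate all 2^3 = 8 messages m ∈ F_2^3.
For each, compute codeword c = mG in F_2^6, then tally its weight.
  m = 000 → c = 000000, weight = 0.
  m = 100 → c = 000101, weight = 2.
  m = 010 → c = 100101, weight = 3.
  m = 110 → c = 100000, weight = 1.
  m = 001 → c = 101110, weight = 4.
  m = 101 → c = 101011, weight = 4.
  m = 011 → c = 001011, weight = 3.
  m = 111 → c = 001110, weight = 3.
Tally weights:
  weight 0: 1 codewords.
  weight 1: 1 codewords.
  weight 2: 1 codewords.
  weight 3: 3 codewords.
  weight 4: 2 codewords.
Minimum distance d = smallest w > 0 with A_w > 0 = 1.
Sanity: Σ A_w = 8 = 2^3 = 8 ✓.


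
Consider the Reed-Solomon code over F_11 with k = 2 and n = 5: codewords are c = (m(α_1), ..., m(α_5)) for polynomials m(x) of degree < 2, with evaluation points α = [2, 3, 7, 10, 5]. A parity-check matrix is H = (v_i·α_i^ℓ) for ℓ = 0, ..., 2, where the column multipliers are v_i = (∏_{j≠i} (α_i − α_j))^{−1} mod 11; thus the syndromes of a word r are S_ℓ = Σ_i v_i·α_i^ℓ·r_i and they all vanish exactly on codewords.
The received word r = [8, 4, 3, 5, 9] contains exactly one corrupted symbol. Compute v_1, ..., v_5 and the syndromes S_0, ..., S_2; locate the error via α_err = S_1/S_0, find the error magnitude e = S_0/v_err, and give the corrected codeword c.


S = (10, 9, 7), error at position 1, error magnitude e = 1, c = [7, 4, 3, 5, 9].

Step 1: column multipliers v_i = (∏_{j≠i}(α_i − α_j))^{−1} mod 11.
  i = 1 (α = 2): (2−3)(2−7)(2−10)(2−5) = (−1)·(−5)·(−8)·(−3) = 120 ≡ 10, so v_1 = 10^{−1} = 10 (mod 11).
  i = 2 (α = 3): (3−2)(3−7)(3−10)(3−5) = 1·(−4)·(−7)·(−2) = −56 ≡ 10, so v_2 = 10^{−1} = 10 (mod 11).
  i = 3 (α = 7): (7−2)(7−3)(7−10)(7−5) = 5·4·(−3)·2 = −120 ≡ 1, so v_3 = 1^{−1} = 1 (mod 11).
  i = 4 (α = 10): (10−2)(10−3)(10−7)(10−5) = 8·7·3·5 = 840 ≡ 4, so v_4 = 4^{−1} = 3 (mod 11).
  i = 5 (α = 5): (5−2)(5−3)(5−7)(5−10) = 3·2·(−2)·(−5) = 60 ≡ 5, so v_5 = 5^{−1} = 9 (mod 11).
  v = [10, 10, 1, 3, 9].
Step 2: syndromes of r = [8, 4, 3, 5, 9] (all sums mod 11).
  S_0 = Σ v_i r_i = 10·8 + 10·4 + 1·3 + 3·5 + 9·9 = 219 ≡ 10.
  S_1 = Σ v_i α_i r_i = 10·2·8 + 10·3·4 + 1·7·3 + 3·10·5 + 9·5·9 = 856 ≡ 9.
  α_i^2 mod 11 = [4, 9, 5, 1, 3].
  S_2 = Σ v_i α_i^2 r_i = 10·4·8 + 10·9·4 + 1·5·3 + 3·1·5 + 9·3·9 = 953 ≡ 7.
  S = (10, 9, 7) ≠ 0, so r is not a codeword (an error is present).
Step 3: locate the error. For a single error e at position i, S_ℓ = v_i·e·α_i^ℓ, so α_err = S_1/S_0.
  S_0^{−1} = 10^{−1} = 10 (mod 11), so α_err = 9·10 = 90 ≡ 2 = α_1. Error position i = 1.
  Consistency check: S_2/S_1 = 7·5 = 35 ≡ 2 = α_err ✓ (single-error assumption holds).
Step 4: error magnitude e = S_0/v_1 = S_0·∏_{j≠1}(α_1 − α_j) = 10·10 = 100 ≡ 1 (mod 11).
Step 5: correct position 1: c_1 = r_1 − e = 8 − 1 ≡ 7 (mod 11). Hence c = [7, 4, 3, 5, 9].
  Check: interpolating c through the α_i gives m(x) = 2 + 8·x (degree < 2) with m(α_i) = c_i for every i, so c is indeed a codeword.


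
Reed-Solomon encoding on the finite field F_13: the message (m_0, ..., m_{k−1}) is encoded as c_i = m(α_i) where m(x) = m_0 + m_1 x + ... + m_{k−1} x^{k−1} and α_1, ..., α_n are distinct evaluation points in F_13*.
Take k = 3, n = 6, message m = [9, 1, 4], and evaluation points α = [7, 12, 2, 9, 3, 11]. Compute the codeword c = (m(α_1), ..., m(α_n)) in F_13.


c = [4, 12, 1, 4, 9, 10]

Message polynomial: m(x) = 9 + 1·x + 4·x^2 (mod 13).
For each evaluation point α_i, compute m(α_i) mod 13:
  α_1 = 7: Horner steps 4 → 3 → 4, so m(7) = 4.
  α_2 = 12: Horner steps 4 → 10 → 12, so m(12) = 12.
  α_3 = 2: Horner steps 4 → 9 → 1, so m(2) = 1.
  α_4 = 9: Horner steps 4 → 11 → 4, so m(9) = 4.
  α_5 = 3: Horner steps 4 → 0 → 9, so m(3) = 9.
  α_6 = 11: Horner steps 4 → 6 → 10, so m(11) = 10.
Codeword c = [4, 12, 1, 4, 9, 10] ∈ F_13^6.


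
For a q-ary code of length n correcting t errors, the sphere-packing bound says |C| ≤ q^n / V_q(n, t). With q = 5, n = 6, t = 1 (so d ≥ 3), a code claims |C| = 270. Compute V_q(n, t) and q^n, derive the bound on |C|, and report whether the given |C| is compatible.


V_q(n, t) = 25, q^n = 15625, Hamming bound = 625, |C| = 270 ≤ bound (satisfied).

Step 1: Compute V_q(n, t) = Σ_{j=0}^1 C(n, j) (q−1)^j.
  j = 0: C(6,0)·(4)^0 = 1·1 = 1.
  j = 1: C(6,1)·(4)^1 = 6·4 = 24.
  V_q(n, t) = 1 + 24 = 25.
Step 2: q^n = 5^6 = 15625.
Step 3: Hamming bound ⌊q^n / V_q(n,t)⌋ = ⌊15625/25⌋ = 625.
Step 4: Compare |C| = 270 to 625: satisfied.
The claimed |C| lies below the Hamming bound.


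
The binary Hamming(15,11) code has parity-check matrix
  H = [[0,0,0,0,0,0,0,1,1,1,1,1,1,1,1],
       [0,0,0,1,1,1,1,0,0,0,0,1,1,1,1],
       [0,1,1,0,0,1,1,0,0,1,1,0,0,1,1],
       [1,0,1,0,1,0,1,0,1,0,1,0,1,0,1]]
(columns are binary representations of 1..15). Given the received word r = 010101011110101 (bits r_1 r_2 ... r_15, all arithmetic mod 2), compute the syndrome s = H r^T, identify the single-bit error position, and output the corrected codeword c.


s = (0, 0, 1, 0)^T, error position = 2, corrected codeword c = 000101011110101

Compute s = H r^T mod 2 one row at a time:
  s_1 = 1 + 1 + 1 + 1 + 0 + 1 + 0 + 1 = 6 ≡ 0 (mod 2).
  s_2 = 1 + 0 + 1 + 0 + 0 + 1 + 0 + 1 = 4 ≡ 0 (mod 2).
  s_3 = 1 + 0 + 1 + 0 + 1 + 1 + 0 + 1 = 5 ≡ 1 (mod 2).
  s_4 = 0 + 0 + 0 + 0 + 1 + 1 + 1 + 1 = 4 ≡ 0 (mod 2).
s = (0, 0, 1, 0)^T — this equals column 2 of H (binary 0010), so error is at position 2.
Correct: flip bit 2 of r = 010101011110101 to get c = 000101011110101.


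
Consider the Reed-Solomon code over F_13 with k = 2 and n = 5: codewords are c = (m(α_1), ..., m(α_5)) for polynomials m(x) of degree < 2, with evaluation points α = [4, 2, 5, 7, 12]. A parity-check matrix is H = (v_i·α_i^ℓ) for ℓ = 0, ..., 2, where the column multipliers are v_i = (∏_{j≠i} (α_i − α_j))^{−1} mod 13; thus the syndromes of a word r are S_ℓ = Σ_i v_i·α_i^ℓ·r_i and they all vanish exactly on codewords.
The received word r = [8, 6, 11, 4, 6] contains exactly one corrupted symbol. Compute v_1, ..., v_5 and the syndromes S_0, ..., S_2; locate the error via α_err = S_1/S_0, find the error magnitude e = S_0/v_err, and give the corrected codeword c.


S = (4, 8, 3), error at position 2, error magnitude e = 4, c = [8, 2, 11, 4, 6].

Step 1: column multipliers v_i = (∏_{j≠i}(α_i − α_j))^{−1} mod 13.
  i = 1 (α = 4): (4−2)(4−5)(4−7)(4−12) = 2·(−1)·(−3)·(−8) = −48 ≡ 4, so v_1 = 4^{−1} = 10 (mod 13).
  i = 2 (α = 2): (2−4)(2−5)(2−7)(2−12) = (−2)·(−3)·(−5)·(−10) = 300 ≡ 1, so v_2 = 1^{−1} = 1 (mod 13).
  i = 3 (α = 5): (5−4)(5−2)(5−7)(5−12) = 1·3·(−2)·(−7) = 42 ≡ 3, so v_3 = 3^{−1} = 9 (mod 13).
  i = 4 (α = 7): (7−4)(7−2)(7−5)(7−12) = 3·5·2·(−5) = −150 ≡ 6, so v_4 = 6^{−1} = 11 (mod 13).
  i = 5 (α = 12): (12−4)(12−2)(12−5)(12−7) = 8·10·7·5 = 2800 ≡ 5, so v_5 = 5^{−1} = 8 (mod 13).
  v = [10, 1, 9, 11, 8].
Step 2: syndromes of r = [8, 6, 11, 4, 6] (all sums mod 13).
  S_0 = Σ v_i r_i = 10·8 + 1·6 + 9·11 + 11·4 + 8·6 = 277 ≡ 4.
  S_1 = Σ v_i α_i r_i = 10·4·8 + 1·2·6 + 9·5·11 + 11·7·4 + 8·12·6 = 1711 ≡ 8.
  α_i^2 mod 13 = [3, 4, 12, 10, 1].
  S_2 = Σ v_i α_i^2 r_i = 10·3·8 + 1·4·6 + 9·12·11 + 11·10·4 + 8·1·6 = 1940 ≡ 3.
  S = (4, 8, 3) ≠ 0, so r is not a codeword (an error is present).
Step 3: locate the error. For a single error e at position i, S_ℓ = v_i·e·α_i^ℓ, so α_err = S_1/S_0.
  S_0^{−1} = 4^{−1} = 10 (mod 13), so α_err = 8·10 = 80 ≡ 2 = α_2. Error position i = 2.
  Consistency check: S_2/S_1 = 3·5 = 15 ≡ 2 = α_err ✓ (single-error assumption holds).
Step 4: error magnitude e = S_0/v_2 = S_0·∏_{j≠2}(α_2 − α_j) = 4·1 = 4 ≡ 4 (mod 13).
Step 5: correct position 2: c_2 = r_2 − e = 6 − 4 ≡ 2 (mod 13). Hence c = [8, 2, 11, 4, 6].
  Check: interpolating c through the α_i gives m(x) = 9 + 3·x (degree < 2) with m(α_i) = c_i for every i, so c is indeed a codeword.


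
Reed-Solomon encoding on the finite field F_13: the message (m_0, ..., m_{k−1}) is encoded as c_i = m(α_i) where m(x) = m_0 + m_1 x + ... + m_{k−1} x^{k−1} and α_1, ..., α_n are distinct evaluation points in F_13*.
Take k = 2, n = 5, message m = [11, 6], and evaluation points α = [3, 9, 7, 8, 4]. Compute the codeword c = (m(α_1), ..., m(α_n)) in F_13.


c = [3, 0, 1, 7, 9]

Message polynomial: m(x) = 11 + 6·x (mod 13).
For each evaluation point α_i, compute m(α_i) mod 13:
  α_1 = 3: Horner steps 6 → 3, so m(3) = 3.
  α_2 = 9: Horner steps 6 → 0, so m(9) = 0.
  α_3 = 7: Horner steps 6 → 1, so m(7) = 1.
  α_4 = 8: Horner steps 6 → 7, so m(8) = 7.
  α_5 = 4: Horner steps 6 → 9, so m(4) = 9.
Codeword c = [3, 0, 1, 7, 9] ∈ F_13^5.


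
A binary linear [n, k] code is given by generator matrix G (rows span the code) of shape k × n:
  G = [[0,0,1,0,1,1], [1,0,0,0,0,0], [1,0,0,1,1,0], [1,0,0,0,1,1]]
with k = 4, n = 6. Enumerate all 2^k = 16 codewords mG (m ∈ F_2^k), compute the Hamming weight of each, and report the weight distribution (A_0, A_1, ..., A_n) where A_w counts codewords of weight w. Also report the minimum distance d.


Weight distribution: A_0 = 1, A_1 = 2, A_2 = 4, A_3 = 6, A_4 = 3. Minimum distance d = 1.

Enumerate all 2^4 = 16 messages m ∈ F_2^4.
For each, compute codeword c = mG in F_2^6, then tally its weight.
  m = 0000 → c = 000000, weight = 0.
  m = 1000 → c = 001011, weight = 3.
  m = 0100 → c = 100000, weight = 1.
  m = 1100 → c = 101011, weight = 4.
  m = 0010 → c = 100110, weight = 3.
  m = 1010 → c = 101101, weight = 4.
  m = 0110 → c = 000110, weight = 2.
  m = 1110 → c = 001101, weight = 3.
  m = 0001 → c = 100011, weight = 3.
  m = 1001 → c = 101000, weight = 2.
  m = 0101 → c = 000011, weight = 2.
  m = 1101 → c = 001000, weight = 1.
  m = 0011 → c = 000101, weight = 2.
  m = 1011 → c = 001110, weight = 3.
  m = 0111 → c = 100101, weight = 3.
  m = 1111 → c = 101110, weight = 4.
Tally weights:
  weight 0: 1 codewords.
  weight 1: 2 codewords.
  weight 2: 4 codewords.
  weight 3: 6 codewords.
  weight 4: 3 codewords.
Minimum distance d = smallest w > 0 with A_w > 0 = 1.
Sanity: Σ A_w = 16 = 2^4 = 16 ✓.


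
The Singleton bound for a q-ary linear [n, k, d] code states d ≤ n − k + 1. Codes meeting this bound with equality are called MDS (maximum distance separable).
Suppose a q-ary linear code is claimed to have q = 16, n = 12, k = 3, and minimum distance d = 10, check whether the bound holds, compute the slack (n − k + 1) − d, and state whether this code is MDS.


Singleton RHS = n − k + 1 = 10, slack = 0, bound satisfied, MDS.

Singleton bound: d ≤ n − k + 1.
Here n = 12, k = 3, so n − k + 1 = 10.
Given d = 10, check d ≤ 10: YES.
Slack = (n − k + 1) − d = 0.
The code is MDS (slack = 0).
Description: the claimed parameters are [12, 3, 10]_16; such a code would be MDS (meets Singleton bound).


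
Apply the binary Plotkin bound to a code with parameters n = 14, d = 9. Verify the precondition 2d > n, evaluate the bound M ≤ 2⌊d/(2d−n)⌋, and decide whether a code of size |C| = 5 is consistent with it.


Plotkin bound M ≤ 4; given |C| = 5 > bound (violated).

Check applicability: 2d = 18, n = 14.
2d − n = 4 > 0, so Plotkin applies.
Compute d/(2d−n) = 9/4 ≈ 2.2500.
⌊d/(2d−n)⌋ = 2.
Plotkin bound: M ≤ 2·2 = 4.
Given |C| = 5, check: VIOLATED.
This |C| is above the Plotkin bound, so no binary code with n = 14, d = 9 and 5 codewords exists.


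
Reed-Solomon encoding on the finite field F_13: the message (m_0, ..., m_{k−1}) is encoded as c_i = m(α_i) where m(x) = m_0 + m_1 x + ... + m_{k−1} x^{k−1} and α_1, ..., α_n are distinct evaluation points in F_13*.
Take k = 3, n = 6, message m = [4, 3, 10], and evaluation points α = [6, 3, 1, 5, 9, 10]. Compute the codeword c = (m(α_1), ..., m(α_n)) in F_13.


c = [5, 12, 4, 9, 9, 7]

Message polynomial: m(x) = 4 + 3·x + 10·x^2 (mod 13).
For each evaluation point α_i, compute m(α_i) mod 13:
  α_1 = 6: Horner steps 10 → 11 → 5, so m(6) = 5.
  α_2 = 3: Horner steps 10 → 7 → 12, so m(3) = 12.
  α_3 = 1: Horner steps 10 → 0 → 4, so m(1) = 4.
  α_4 = 5: Horner steps 10 → 1 → 9, so m(5) = 9.
  α_5 = 9: Horner steps 10 → 2 → 9, so m(9) = 9.
  α_6 = 10: Horner steps 10 → 12 → 7, so m(10) = 7.
Codeword c = [5, 12, 4, 9, 9, 7] ∈ F_13^6.


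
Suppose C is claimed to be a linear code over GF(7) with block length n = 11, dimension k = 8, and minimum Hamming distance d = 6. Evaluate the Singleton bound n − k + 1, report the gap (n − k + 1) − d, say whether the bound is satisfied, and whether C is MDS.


Singleton RHS = n − k + 1 = 4, slack = -2, bound violated (no such code; not MDS).

Singleton bound: d ≤ n − k + 1.
Here n = 11, k = 8, so n − k + 1 = 4.
Given d = 6, check d ≤ 4: NO.
Slack = (n − k + 1) − d = -2.
The slack is negative: d = 6 exceeds n − k + 1 = 4 by 2, so the Singleton bound is violated and no linear [11, 8, 6]_7 code can exist. In particular it is not MDS (MDS requires d = n − k + 1 exactly).
Description: the claimed parameters are [11, 8, 6]_7; such a code would be impossible (violates the Singleton bound).


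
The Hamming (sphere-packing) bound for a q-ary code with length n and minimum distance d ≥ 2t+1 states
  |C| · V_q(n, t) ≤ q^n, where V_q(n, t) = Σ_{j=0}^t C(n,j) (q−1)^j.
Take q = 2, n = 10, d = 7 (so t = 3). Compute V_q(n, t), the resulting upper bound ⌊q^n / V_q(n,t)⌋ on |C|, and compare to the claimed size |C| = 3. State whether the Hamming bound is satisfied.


V_q(n, t) = 176, q^n = 1024, Hamming bound = 5, |C| = 3 ≤ bound (satisfied).

Step 1: Compute V_q(n, t) = Σ_{j=0}^3 C(n, j) (q−1)^j.
  j = 0: C(10,0)·(1)^0 = 1·1 = 1.
  j = 1: C(10,1)·(1)^1 = 10·1 = 10.
  j = 2: C(10,2)·(1)^2 = 45·1 = 45.
  j = 3: C(10,3)·(1)^3 = 120·1 = 120.
  V_q(n, t) = 1 + 10 + 45 + 120 = 176.
Step 2: q^n = 2^10 = 1024.
Step 3: Hamming bound ⌊q^n / V_q(n,t)⌋ = ⌊1024/176⌋ = 5.
Step 4: Compare |C| = 3 to 5: satisfied.
The claimed |C| lies below the Hamming bound.


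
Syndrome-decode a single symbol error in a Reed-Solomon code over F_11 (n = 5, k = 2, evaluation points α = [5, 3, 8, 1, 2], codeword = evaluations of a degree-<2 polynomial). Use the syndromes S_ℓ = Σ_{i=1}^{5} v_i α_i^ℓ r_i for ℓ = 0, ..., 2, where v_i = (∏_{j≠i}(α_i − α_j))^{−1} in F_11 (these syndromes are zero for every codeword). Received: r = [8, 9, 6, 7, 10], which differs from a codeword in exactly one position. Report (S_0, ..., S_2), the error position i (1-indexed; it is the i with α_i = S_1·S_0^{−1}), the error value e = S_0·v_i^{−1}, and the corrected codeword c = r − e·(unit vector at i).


S = (2, 6, 7), error at position 2, error magnitude e = 7, c = [8, 2, 6, 7, 10].

Step 1: column multipliers v_i = (∏_{j≠i}(α_i − α_j))^{−1} mod 11.
  i = 1 (α = 5): (5−3)(5−8)(5−1)(5−2) = 2·(−3)·4·3 = −72 ≡ 5, so v_1 = 5^{−1} = 9 (mod 11).
  i = 2 (α = 3): (3−5)(3−8)(3−1)(3−2) = (−2)·(−5)·2·1 = 20 ≡ 9, so v_2 = 9^{−1} = 5 (mod 11).
  i = 3 (α = 8): (8−5)(8−3)(8−1)(8−2) = 3·5·7·6 = 630 ≡ 3, so v_3 = 3^{−1} = 4 (mod 11).
  i = 4 (α = 1): (1−5)(1−3)(1−8)(1−2) = (−4)·(−2)·(−7)·(−1) = 56 ≡ 1, so v_4 = 1^{−1} = 1 (mod 11).
  i = 5 (α = 2): (2−5)(2−3)(2−8)(2−1) = (−3)·(−1)·(−6)·1 = −18 ≡ 4, so v_5 = 4^{−1} = 3 (mod 11).
  v = [9, 5, 4, 1, 3].
Step 2: syndromes of r = [8, 9, 6, 7, 10] (all sums mod 11).
  S_0 = Σ v_i r_i = 9·8 + 5·9 + 4·6 + 1·7 + 3·10 = 178 ≡ 2.
  S_1 = Σ v_i α_i r_i = 9·5·8 + 5·3·9 + 4·8·6 + 1·1·7 + 3·2·10 = 754 ≡ 6.
  α_i^2 mod 11 = [3, 9, 9, 1, 4].
  S_2 = Σ v_i α_i^2 r_i = 9·3·8 + 5·9·9 + 4·9·6 + 1·1·7 + 3·4·10 = 964 ≡ 7.
  S = (2, 6, 7) ≠ 0, so r is not a codeword (an error is present).
Step 3: locate the error. For a single error e at position i, S_ℓ = v_i·e·α_i^ℓ, so α_err = S_1/S_0.
  S_0^{−1} = 2^{−1} = 6 (mod 11), so α_err = 6·6 = 36 ≡ 3 = α_2. Error position i = 2.
  Consistency check: S_2/S_1 = 7·2 = 14 ≡ 3 = α_err ✓ (single-error assumption holds).
Step 4: error magnitude e = S_0/v_2 = S_0·∏_{j≠2}(α_2 − α_j) = 2·9 = 18 ≡ 7 (mod 11).
Step 5: correct position 2: c_2 = r_2 − e = 9 − 7 ≡ 2 (mod 11). Hence c = [8, 2, 6, 7, 10].
  Check: interpolating c through the α_i gives m(x) = 4 + 3·x (degree < 2) with m(α_i) = c_i for every i, so c is indeed a codeword.


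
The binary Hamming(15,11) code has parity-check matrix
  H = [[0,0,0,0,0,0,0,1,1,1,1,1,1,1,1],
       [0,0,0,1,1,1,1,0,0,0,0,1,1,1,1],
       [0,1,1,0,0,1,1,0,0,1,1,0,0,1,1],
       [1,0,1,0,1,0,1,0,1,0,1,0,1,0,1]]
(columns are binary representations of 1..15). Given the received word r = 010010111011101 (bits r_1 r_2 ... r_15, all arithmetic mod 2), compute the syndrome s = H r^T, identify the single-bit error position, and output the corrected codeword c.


s = (0, 1, 0, 0)^T, error position = 4, corrected codeword c = 010110111011101

Compute s = H r^T mod 2 one row at a time:
  s_1 = 1 + 1 + 0 + 1 + 1 + 1 + 0 + 1 = 6 ≡ 0 (mod 2).
  s_2 = 0 + 1 + 0 + 1 + 1 + 1 + 0 + 1 = 5 ≡ 1 (mod 2).
  s_3 = 1 + 0 + 0 + 1 + 0 + 1 + 0 + 1 = 4 ≡ 0 (mod 2).
  s_4 = 0 + 0 + 1 + 1 + 1 + 1 + 1 + 1 = 6 ≡ 0 (mod 2).
s = (0, 1, 0, 0)^T — this equals column 4 of H (binary 0100), so error is at position 4.
Correct: flip bit 4 of r = 010010111011101 to get c = 010110111011101.


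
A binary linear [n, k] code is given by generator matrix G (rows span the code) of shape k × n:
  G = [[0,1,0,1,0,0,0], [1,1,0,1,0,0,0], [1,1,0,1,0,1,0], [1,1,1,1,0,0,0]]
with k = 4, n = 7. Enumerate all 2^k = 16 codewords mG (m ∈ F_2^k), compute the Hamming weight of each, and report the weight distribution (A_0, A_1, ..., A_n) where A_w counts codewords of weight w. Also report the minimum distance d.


Weight distribution: A_0 = 1, A_1 = 3, A_2 = 4, A_3 = 4, A_4 = 3, A_5 = 1. Minimum distance d = 1.

Enumerate all 2^4 = 16 messages m ∈ F_2^4.
For each, compute codeword c = mG in F_2^7, then tally its weight.
  m = 0000 → c = 0000000, weight = 0.
  m = 1000 → c = 0101000, weight = 2.
  m = 0100 → c = 1101000, weight = 3.
  m = 1100 → c = 1000000, weight = 1.
  m = 0010 → c = 1101010, weight = 4.
  m = 1010 → c = 1000010, weight = 2.
  m = 0110 → c = 0000010, weight = 1.
  m = 1110 → c = 0101010, weight = 3.
  m = 0001 → c = 1111000, weight = 4.
  m = 1001 → c = 1010000, weight = 2.
  m = 0101 → c = 0010000, weight = 1.
  m = 1101 → c = 0111000, weight = 3.
  m = 0011 → c = 0010010, weight = 2.
  m = 1011 → c = 0111010, weight = 4.
  m = 0111 → c = 1111010, weight = 5.
  m = 1111 → c = 1010010, weight = 3.
Tally weights:
  weight 0: 1 codewords.
  weight 1: 3 codewords.
  weight 2: 4 codewords.
  weight 3: 4 codewords.
  weight 4: 3 codewords.
  weight 5: 1 codewords.
Minimum distance d = smallest w > 0 with A_w > 0 = 1.
Sanity: Σ A_w = 16 = 2^4 = 16 ✓.


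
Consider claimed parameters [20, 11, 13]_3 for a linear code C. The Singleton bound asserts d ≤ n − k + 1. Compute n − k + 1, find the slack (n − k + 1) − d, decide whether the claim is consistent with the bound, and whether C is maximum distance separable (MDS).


Singleton RHS = n − k + 1 = 10, slack = -3, bound violated (no such code; not MDS).

Singleton bound: d ≤ n − k + 1.
Here n = 20, k = 11, so n − k + 1 = 10.
Given d = 13, check d ≤ 10: NO.
Slack = (n − k + 1) − d = -3.
The slack is negative: d = 13 exceeds n − k + 1 = 10 by 3, so the Singleton bound is violated and no linear [20, 11, 13]_3 code can exist. In particular it is not MDS (MDS requires d = n − k + 1 exactly).
Description: the claimed parameters are [20, 11, 13]_3; such a code would be impossible (violates the Singleton bound).


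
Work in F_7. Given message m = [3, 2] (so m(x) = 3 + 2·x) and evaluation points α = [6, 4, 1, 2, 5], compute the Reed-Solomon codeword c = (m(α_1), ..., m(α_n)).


c = [1, 4, 5, 0, 6]

Message polynomial: m(x) = 3 + 2·x (mod 7).
For each evaluation point α_i, compute m(α_i) mod 7:
  α_1 = 6: Horner steps 2 → 1, so m(6) = 1.
  α_2 = 4: Horner steps 2 → 4, so m(4) = 4.
  α_3 = 1: Horner steps 2 → 5, so m(1) = 5.
  α_4 = 2: Horner steps 2 → 0, so m(2) = 0.
  α_5 = 5: Horner steps 2 → 6, so m(5) = 6.
Codeword c = [1, 4, 5, 0, 6] ∈ F_7^5.


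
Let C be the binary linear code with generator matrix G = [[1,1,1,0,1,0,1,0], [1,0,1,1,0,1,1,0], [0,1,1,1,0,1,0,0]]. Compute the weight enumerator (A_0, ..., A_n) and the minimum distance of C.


Weight distribution: A_0 = 1, A_2 = 1, A_3 = 1, A_4 = 2, A_5 = 3. Minimum distance d = 2.

Enumerate all 2^3 = 8 messages m ∈ F_2^3.
For each, compute codeword c = mG in F_2^8, then tally its weight.
  m = 000 → c = 00000000, weight = 0.
  m = 100 → c = 11101010, weight = 5.
  m = 010 → c = 10110110, weight = 5.
  m = 110 → c = 01011100, weight = 4.
  m = 001 → c = 01110100, weight = 4.
  m = 101 → c = 10011110, weight = 5.
  m = 011 → c = 11000010, weight = 3.
  m = 111 → c = 00101000, weight = 2.
Tally weights:
  weight 0: 1 codewords.
  weight 2: 1 codewords.
  weight 3: 1 codewords.
  weight 4: 2 codewords.
  weight 5: 3 codewords.
Minimum distance d = smallest w > 0 with A_w > 0 = 2.
Sanity: Σ A_w = 8 = 2^3 = 8 ✓.


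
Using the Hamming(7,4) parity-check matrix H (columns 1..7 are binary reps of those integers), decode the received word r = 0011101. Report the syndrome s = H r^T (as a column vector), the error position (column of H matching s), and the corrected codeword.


s = (1, 0, 1)^T, error position = 5, corrected codeword c = 0011001

Compute s = H r^T mod 2 one row at a time:
  s_1 = 1 + 1 + 0 + 1 = 3 ≡ 1 (mod 2).
  s_2 = 0 + 1 + 0 + 1 = 2 ≡ 0 (mod 2).
  s_3 = 0 + 1 + 1 + 1 = 3 ≡ 1 (mod 2).
s = (1, 0, 1)^T — this equals column 5 of H (binary 101), so error is at position 5.
Correct: flip bit 5 of r = 0011101 to get c = 0011001.


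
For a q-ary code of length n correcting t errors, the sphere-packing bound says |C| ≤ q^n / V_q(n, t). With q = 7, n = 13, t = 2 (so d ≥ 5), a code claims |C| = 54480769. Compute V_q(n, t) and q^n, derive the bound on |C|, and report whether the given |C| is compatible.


V_q(n, t) = 2887, q^n = 96889010407, Hamming bound = 33560446, |C| = 54480769 > bound (violated).

Step 1: Compute V_q(n, t) = Σ_{j=0}^2 C(n, j) (q−1)^j.
  j = 0: C(13,0)·(6)^0 = 1·1 = 1.
  j = 1: C(13,1)·(6)^1 = 13·6 = 78.
  j = 2: C(13,2)·(6)^2 = 78·36 = 2808.
  V_q(n, t) = 1 + 78 + 2808 = 2887.
Step 2: q^n = 7^13 = 96889010407.
Step 3: Hamming bound ⌊q^n / V_q(n,t)⌋ = ⌊96889010407/2887⌋ = 33560446.
Step 4: Compare |C| = 54480769 to 33560446: violated.
The claimed |C| lies above the Hamming bound, so no 7-ary code of length 13 with d ≥ 5 can have 54480769 codewords.


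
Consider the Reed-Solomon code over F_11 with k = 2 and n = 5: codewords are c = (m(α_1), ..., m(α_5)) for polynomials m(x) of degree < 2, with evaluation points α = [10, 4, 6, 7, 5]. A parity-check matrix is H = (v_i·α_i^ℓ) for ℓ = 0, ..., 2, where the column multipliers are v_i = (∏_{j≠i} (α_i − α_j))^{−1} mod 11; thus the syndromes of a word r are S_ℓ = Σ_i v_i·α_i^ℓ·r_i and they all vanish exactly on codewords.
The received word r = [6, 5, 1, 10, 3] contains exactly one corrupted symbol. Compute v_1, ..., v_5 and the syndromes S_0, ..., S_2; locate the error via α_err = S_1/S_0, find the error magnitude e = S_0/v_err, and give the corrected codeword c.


S = (3, 8, 3), error at position 1, error magnitude e = 2, c = [4, 5, 1, 10, 3].

Step 1: column multipliers v_i = (∏_{j≠i}(α_i − α_j))^{−1} mod 11.
  i = 1 (α = 10): (10−4)(10−6)(10−7)(10−5) = 6·4·3·5 = 360 ≡ 8, so v_1 = 8^{−1} = 7 (mod 11).
  i = 2 (α = 4): (4−10)(4−6)(4−7)(4−5) = (−6)·(−2)·(−3)·(−1) = 36 ≡ 3, so v_2 = 3^{−1} = 4 (mod 11).
  i = 3 (α = 6): (6−10)(6−4)(6−7)(6−5) = (−4)·2·(−1)·1 = 8 ≡ 8, so v_3 = 8^{−1} = 7 (mod 11).
  i = 4 (α = 7): (7−10)(7−4)(7−6)(7−5) = (−3)·3·1·2 = −18 ≡ 4, so v_4 = 4^{−1} = 3 (mod 11).
  i = 5 (α = 5): (5−10)(5−4)(5−6)(5−7) = (−5)·1·(−1)·(−2) = −10 ≡ 1, so v_5 = 1^{−1} = 1 (mod 11).
  v = [7, 4, 7, 3, 1].
Step 2: syndromes of r = [6, 5, 1, 10, 3] (all sums mod 11).
  S_0 = Σ v_i r_i = 7·6 + 4·5 + 7·1 + 3·10 + 1·3 = 102 ≡ 3.
  S_1 = Σ v_i α_i r_i = 7·10·6 + 4·4·5 + 7·6·1 + 3·7·10 + 1·5·3 = 767 ≡ 8.
  α_i^2 mod 11 = [1, 5, 3, 5, 3].
  S_2 = Σ v_i α_i^2 r_i = 7·1·6 + 4·5·5 + 7·3·1 + 3·5·10 + 1·3·3 = 322 ≡ 3.
  S = (3, 8, 3) ≠ 0, so r is not a codeword (an error is present).
Step 3: locate the error. For a single error e at position i, S_ℓ = v_i·e·α_i^ℓ, so α_err = S_1/S_0.
  S_0^{−1} = 3^{−1} = 4 (mod 11), so α_err = 8·4 = 32 ≡ 10 = α_1. Error position i = 1.
  Consistency check: S_2/S_1 = 3·7 = 21 ≡ 10 = α_err ✓ (single-error assumption holds).
Step 4: error magnitude e = S_0/v_1 = S_0·∏_{j≠1}(α_1 − α_j) = 3·8 = 24 ≡ 2 (mod 11).
Step 5: correct position 1: c_1 = r_1 − e = 6 − 2 ≡ 4 (mod 11). Hence c = [4, 5, 1, 10, 3].
  Check: interpolating c through the α_i gives m(x) = 2 + 9·x (degree < 2) with m(α_i) = c_i for every i, so c is indeed a codeword.


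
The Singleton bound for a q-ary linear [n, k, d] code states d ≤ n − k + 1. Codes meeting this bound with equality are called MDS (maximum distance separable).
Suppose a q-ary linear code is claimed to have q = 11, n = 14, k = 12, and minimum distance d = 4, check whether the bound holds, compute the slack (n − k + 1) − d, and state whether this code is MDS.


Singleton RHS = n − k + 1 = 3, slack = -1, bound violated (no such code; not MDS).

Singleton bound: d ≤ n − k + 1.
Here n = 14, k = 12, so n − k + 1 = 3.
Given d = 4, check d ≤ 3: NO.
Slack = (n − k + 1) − d = -1.
The slack is negative: d = 4 exceeds n − k + 1 = 3 by 1, so the Singleton bound is violated and no linear [14, 12, 4]_11 code can exist. In particular it is not MDS (MDS requires d = n − k + 1 exactly).
Description: the claimed parameters are [14, 12, 4]_11; such a code would be impossible (violates the Singleton bound).


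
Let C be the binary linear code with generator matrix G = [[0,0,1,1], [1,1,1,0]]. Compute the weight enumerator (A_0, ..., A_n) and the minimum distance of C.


Weight distribution: A_0 = 1, A_2 = 1, A_3 = 2. Minimum distance d = 2.

Enumerate all 2^2 = 4 messages m ∈ F_2^2.
For each, compute codeword c = mG in F_2^4, then tally its weight.
  m = 00 → c = 0000, weight = 0.
  m = 10 → c = 0011, weight = 2.
  m = 01 → c = 1110, weight = 3.
  m = 11 → c = 1101, weight = 3.
Tally weights:
  weight 0: 1 codewords.
  weight 2: 1 codewords.
  weight 3: 2 codewords.
Minimum distance d = smallest w > 0 with A_w > 0 = 2.
Sanity: Σ A_w = 4 = 2^2 = 4 ✓.


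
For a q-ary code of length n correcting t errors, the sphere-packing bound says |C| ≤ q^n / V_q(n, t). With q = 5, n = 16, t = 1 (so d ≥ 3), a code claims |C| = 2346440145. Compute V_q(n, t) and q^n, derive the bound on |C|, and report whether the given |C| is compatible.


V_q(n, t) = 65, q^n = 152587890625, Hamming bound = 2347506009, |C| = 2346440145 ≤ bound (satisfied).

Step 1: Compute V_q(n, t) = Σ_{j=0}^1 C(n, j) (q−1)^j.
  j = 0: C(16,0)·(4)^0 = 1·1 = 1.
  j = 1: C(16,1)·(4)^1 = 16·4 = 64.
  V_q(n, t) = 1 + 64 = 65.
Step 2: q^n = 5^16 = 152587890625.
Step 3: Hamming bound ⌊q^n / V_q(n,t)⌋ = ⌊152587890625/65⌋ = 2347506009.
Step 4: Compare |C| = 2346440145 to 2347506009: satisfied.
The claimed |C| lies below the Hamming bound.


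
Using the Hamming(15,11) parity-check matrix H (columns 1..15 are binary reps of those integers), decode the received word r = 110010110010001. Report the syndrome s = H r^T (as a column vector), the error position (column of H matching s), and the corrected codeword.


s = (1, 1, 0, 1)^T, error position = 13, corrected codeword c = 110010110010101

Compute s = H r^T mod 2 one row at a time:
  s_1 = 1 + 0 + 0 + 1 + 0 + 0 + 0 + 1 = 3 ≡ 1 (mod 2).
  s_2 = 0 + 1 + 0 + 1 + 0 + 0 + 0 + 1 = 3 ≡ 1 (mod 2).
  s_3 = 1 + 0 + 0 + 1 + 0 + 1 + 0 + 1 = 4 ≡ 0 (mod 2).
  s_4 = 1 + 0 + 1 + 1 + 0 + 1 + 0 + 1 = 5 ≡ 1 (mod 2).
s = (1, 1, 0, 1)^T — this equals column 13 of H (binary 1101), so error is at position 13.
Correct: flip bit 13 of r = 110010110010001 to get c = 110010110010101.


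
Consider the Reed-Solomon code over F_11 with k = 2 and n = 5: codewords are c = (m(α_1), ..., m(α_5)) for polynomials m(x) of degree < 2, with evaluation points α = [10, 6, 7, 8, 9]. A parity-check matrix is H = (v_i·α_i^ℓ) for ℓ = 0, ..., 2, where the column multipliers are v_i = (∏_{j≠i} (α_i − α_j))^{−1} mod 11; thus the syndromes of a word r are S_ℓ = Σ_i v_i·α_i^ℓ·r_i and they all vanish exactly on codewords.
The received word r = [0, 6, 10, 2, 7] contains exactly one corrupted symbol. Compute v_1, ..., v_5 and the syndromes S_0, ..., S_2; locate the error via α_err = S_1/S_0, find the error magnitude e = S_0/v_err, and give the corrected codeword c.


S = (8, 9, 6), error at position 4, error magnitude e = 10, c = [0, 6, 10, 3, 7].

Step 1: column multipliers v_i = (∏_{j≠i}(α_i − α_j))^{−1} mod 11.
  i = 1 (α = 10): (10−6)(10−7)(10−8)(10−9) = 4·3·2·1 = 24 ≡ 2, so v_1 = 2^{−1} = 6 (mod 11).
  i = 2 (α = 6): (6−10)(6−7)(6−8)(6−9) = (−4)·(−1)·(−2)·(−3) = 24 ≡ 2, so v_2 = 2^{−1} = 6 (mod 11).
  i = 3 (α = 7): (7−10)(7−6)(7−8)(7−9) = (−3)·1·(−1)·(−2) = −6 ≡ 5, so v_3 = 5^{−1} = 9 (mod 11).
  i = 4 (α = 8): (8−10)(8−6)(8−7)(8−9) = (−2)·2·1·(−1) = 4 ≡ 4, so v_4 = 4^{−1} = 3 (mod 11).
  i = 5 (α = 9): (9−10)(9−6)(9−7)(9−8) = (−1)·3·2·1 = −6 ≡ 5, so v_5 = 5^{−1} = 9 (mod 11).
  v = [6, 6, 9, 3, 9].
Step 2: syndromes of r = [0, 6, 10, 2, 7] (all sums mod 11).
  S_0 = Σ v_i r_i = 6·0 + 6·6 + 9·10 + 3·2 + 9·7 = 195 ≡ 8.
  S_1 = Σ v_i α_i r_i = 6·10·0 + 6·6·6 + 9·7·10 + 3·8·2 + 9·9·7 = 1461 ≡ 9.
  α_i^2 mod 11 = [1, 3, 5, 9, 4].
  S_2 = Σ v_i α_i^2 r_i = 6·1·0 + 6·3·6 + 9·5·10 + 3·9·2 + 9·4·7 = 864 ≡ 6.
  S = (8, 9, 6) ≠ 0, so r is not a codeword (an error is present).
Step 3: locate the error. For a single error e at position i, S_ℓ = v_i·e·α_i^ℓ, so α_err = S_1/S_0.
  S_0^{−1} = 8^{−1} = 7 (mod 11), so α_err = 9·7 = 63 ≡ 8 = α_4. Error position i = 4.
  Consistency check: S_2/S_1 = 6·5 = 30 ≡ 8 = α_err ✓ (single-error assumption holds).
Step 4: error magnitude e = S_0/v_4 = S_0·∏_{j≠4}(α_4 − α_j) = 8·4 = 32 ≡ 10 (mod 11).
Step 5: correct position 4: c_4 = r_4 − e = 2 − 10 ≡ 3 (mod 11). Hence c = [0, 6, 10, 3, 7].
  Check: interpolating c through the α_i gives m(x) = 4 + 4·x (degree < 2) with m(α_i) = c_i for every i, so c is indeed a codeword.
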